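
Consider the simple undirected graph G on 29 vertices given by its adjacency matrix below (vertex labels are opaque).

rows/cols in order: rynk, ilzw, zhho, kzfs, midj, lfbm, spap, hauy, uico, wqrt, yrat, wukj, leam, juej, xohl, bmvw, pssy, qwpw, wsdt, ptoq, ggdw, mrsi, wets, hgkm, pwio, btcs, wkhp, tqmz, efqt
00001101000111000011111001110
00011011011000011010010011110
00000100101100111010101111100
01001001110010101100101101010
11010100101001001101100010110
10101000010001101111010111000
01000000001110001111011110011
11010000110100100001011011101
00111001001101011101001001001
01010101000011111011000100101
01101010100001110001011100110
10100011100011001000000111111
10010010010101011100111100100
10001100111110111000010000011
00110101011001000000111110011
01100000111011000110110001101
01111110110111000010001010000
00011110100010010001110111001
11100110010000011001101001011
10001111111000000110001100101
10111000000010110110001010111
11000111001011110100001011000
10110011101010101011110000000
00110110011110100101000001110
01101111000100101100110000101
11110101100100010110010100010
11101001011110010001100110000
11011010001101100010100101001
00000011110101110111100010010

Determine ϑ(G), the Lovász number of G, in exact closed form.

sqrt(29)

deg(uico) = 14; N(uico) = {zhho, kzfs, midj, hauy, yrat, wukj, juej, bmvw, pssy, qwpw, ptoq, wets, btcs, efqt}.
N(ptoq) = {rynk, midj, lfbm, spap, hauy, uico, wqrt, yrat, qwpw, wsdt, wets, hgkm, wkhp, efqt}, |N(ptoq)| = 14.
N(leam) = {rynk, kzfs, spap, wqrt, wukj, juej, bmvw, pssy, qwpw, ggdw, mrsi, wets, hgkm, wkhp}, |N(leam)| = 14.
Vertex midj has 14 neighbors: rynk, ilzw, kzfs, lfbm, uico, yrat, juej, pssy, qwpw, ptoq, ggdw, pwio, wkhp, tqmz.
Regular of degree 14 on 29 vertices: SR(29,14,6,7) — a Paley graph.
The 3 distinct eigenvalues: [14.0, 2.19258, -3.19258].
With N=29: ϑ(G) = 29·(-(-sqrt(29)/2 - 1/2))/(14−(-sqrt(29)/2 - 1/2)) = sqrt(29).
ϑ(G) ≈ 5.385164807.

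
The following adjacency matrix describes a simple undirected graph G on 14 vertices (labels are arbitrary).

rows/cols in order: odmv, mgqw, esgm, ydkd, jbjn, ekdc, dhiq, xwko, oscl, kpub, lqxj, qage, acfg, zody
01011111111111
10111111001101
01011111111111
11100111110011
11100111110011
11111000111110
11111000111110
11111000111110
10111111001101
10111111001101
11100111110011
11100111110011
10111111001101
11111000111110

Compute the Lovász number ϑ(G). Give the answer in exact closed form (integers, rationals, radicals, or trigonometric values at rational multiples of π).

Vertex xwko has 10 neighbors: odmv, mgqw, esgm, ydkd, jbjn, oscl, kpub, lqxj, qage, acfg.
N(acfg) = {odmv, esgm, ydkd, jbjn, ekdc, dhiq, xwko, lqxj, qage, zody}, |N(acfg)| = 10.
deg(zody) = 10; N(zody) = {odmv, mgqw, esgm, ydkd, jbjn, oscl, kpub, lqxj, qage, acfg}.
deg(kpub) = 10; N(kpub) = {odmv, esgm, ydkd, jbjn, ekdc, dhiq, xwko, lqxj, qage, zody}.
G = K_{4,4,4,2}: α = 4 = χ(Ḡ), so ϑ = 4.
Numerically 4.000000000.
Lovász sandwich 4 ≤ 4 ≤ 4: collapsed.

4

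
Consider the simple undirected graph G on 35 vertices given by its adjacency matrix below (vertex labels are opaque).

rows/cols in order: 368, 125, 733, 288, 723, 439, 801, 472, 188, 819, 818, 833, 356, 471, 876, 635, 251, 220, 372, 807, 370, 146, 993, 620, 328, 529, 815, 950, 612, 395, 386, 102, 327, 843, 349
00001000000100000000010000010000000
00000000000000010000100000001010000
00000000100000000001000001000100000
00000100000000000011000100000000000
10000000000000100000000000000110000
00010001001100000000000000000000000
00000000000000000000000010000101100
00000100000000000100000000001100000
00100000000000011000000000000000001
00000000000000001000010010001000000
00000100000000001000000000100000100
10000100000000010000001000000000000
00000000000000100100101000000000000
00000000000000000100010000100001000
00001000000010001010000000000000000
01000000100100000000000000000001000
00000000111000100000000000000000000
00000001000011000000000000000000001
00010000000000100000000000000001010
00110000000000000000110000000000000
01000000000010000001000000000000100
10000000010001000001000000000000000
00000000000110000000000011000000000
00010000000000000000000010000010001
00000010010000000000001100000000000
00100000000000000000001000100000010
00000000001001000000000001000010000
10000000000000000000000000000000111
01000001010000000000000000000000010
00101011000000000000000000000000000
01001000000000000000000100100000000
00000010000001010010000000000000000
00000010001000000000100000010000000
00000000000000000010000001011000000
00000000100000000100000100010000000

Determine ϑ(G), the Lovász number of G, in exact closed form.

15

Vertex 807 has 4 neighbors: 733, 288, 370, 146.
deg(125) = 4; N(125) = {635, 370, 612, 386}.
deg(327) = 4; N(327) = {801, 818, 370, 950}.
N(472) = {439, 220, 612, 395}, |N(472)| = 4.
35-vertex 4-regular graph: this is K(7,3), the Kneser graph.
The 4 distinct eigenvalues: [4.0, 2.0, -1.0, -3.0].
−35·(-3) / ((4)−(-3)) = 15 = ϑ(G).
ϑ(G) ≈ 15.00000.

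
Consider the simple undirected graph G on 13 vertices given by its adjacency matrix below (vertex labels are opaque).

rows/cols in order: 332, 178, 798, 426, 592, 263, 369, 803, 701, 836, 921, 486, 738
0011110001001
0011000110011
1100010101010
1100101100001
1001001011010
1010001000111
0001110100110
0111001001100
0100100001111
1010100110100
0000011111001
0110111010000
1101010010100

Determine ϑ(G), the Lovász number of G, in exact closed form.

sqrt(13)

N(921) = {263, 369, 803, 701, 836, 738}, |N(921)| = 6.
Vertex 803 has 6 neighbors: 178, 798, 426, 369, 836, 921.
N(592) = {332, 426, 369, 701, 836, 486}, |N(592)| = 6.
N(332) = {798, 426, 592, 263, 836, 738}, |N(332)| = 6.
6-regular, N=13; SR(13,6,2,3) — a Paley graph.
Distinct eigenvalues (to 5 d.p.): [6.0, 1.30278, -2.30278].
ϑ = −N·λ_min/(λ_max−λ_min) = −13·(-sqrt(13)/2 - 1/2)/(6−(-sqrt(13)/2 - 1/2)) = sqrt(13).
ϑ(G) ≈ 3.605551.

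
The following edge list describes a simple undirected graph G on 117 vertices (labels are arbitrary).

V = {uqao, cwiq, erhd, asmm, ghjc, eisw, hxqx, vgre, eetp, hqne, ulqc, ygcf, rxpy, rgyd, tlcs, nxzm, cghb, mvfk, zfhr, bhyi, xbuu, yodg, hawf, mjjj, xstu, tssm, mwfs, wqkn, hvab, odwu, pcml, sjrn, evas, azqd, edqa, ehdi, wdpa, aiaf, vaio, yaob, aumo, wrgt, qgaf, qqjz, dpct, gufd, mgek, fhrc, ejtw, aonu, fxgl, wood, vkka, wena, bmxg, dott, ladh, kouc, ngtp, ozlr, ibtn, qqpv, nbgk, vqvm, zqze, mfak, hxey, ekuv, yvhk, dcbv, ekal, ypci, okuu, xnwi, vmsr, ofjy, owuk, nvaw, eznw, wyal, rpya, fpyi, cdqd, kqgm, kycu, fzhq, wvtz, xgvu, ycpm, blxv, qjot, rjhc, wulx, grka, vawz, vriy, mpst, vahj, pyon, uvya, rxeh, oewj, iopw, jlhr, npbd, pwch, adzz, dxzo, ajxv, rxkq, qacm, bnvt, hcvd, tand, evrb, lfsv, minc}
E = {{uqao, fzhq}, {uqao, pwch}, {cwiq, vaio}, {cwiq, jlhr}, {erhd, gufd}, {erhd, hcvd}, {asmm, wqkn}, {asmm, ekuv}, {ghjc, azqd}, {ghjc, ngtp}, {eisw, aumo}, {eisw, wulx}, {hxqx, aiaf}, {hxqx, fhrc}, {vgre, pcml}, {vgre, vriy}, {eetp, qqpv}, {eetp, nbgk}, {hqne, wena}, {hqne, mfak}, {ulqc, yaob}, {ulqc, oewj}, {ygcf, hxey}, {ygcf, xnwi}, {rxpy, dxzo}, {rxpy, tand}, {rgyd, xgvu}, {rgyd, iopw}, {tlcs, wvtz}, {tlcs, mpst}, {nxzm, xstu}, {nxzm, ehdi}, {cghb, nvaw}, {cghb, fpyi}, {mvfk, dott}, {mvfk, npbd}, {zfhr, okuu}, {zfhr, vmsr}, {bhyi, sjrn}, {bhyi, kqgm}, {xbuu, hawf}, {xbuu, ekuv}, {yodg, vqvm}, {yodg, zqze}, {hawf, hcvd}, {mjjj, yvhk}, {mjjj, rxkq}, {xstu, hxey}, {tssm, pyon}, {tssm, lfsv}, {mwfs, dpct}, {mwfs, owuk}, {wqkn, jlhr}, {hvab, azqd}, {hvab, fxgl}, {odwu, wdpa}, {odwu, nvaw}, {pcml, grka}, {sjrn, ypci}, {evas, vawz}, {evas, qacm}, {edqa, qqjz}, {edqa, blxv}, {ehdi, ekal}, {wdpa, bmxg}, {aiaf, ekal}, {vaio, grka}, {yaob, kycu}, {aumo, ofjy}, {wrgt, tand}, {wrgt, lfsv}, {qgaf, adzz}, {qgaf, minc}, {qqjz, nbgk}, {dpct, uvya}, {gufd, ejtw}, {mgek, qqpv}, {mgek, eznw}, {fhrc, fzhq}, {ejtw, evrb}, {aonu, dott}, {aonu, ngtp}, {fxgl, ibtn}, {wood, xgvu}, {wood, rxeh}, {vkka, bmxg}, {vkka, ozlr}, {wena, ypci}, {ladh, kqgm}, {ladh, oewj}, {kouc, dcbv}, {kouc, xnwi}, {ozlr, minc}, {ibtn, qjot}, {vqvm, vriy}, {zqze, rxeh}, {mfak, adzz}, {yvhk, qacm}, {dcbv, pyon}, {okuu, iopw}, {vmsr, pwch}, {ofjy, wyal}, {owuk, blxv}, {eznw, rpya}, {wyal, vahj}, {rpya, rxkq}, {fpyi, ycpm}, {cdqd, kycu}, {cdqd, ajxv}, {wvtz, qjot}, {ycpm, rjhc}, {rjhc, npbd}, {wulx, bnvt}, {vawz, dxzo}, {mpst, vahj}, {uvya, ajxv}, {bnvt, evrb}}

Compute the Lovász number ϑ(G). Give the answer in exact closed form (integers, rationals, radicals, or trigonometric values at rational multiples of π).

Vertex owuk has 2 neighbors: mwfs, blxv.
N(mvfk) = {dott, npbd}, |N(mvfk)| = 2.
Vertex dott has 2 neighbors: mvfk, aonu.
Vertex edqa has 2 neighbors: qqjz, blxv.
deg(v) = 2 for all v (|V|=117); connected 2-regular on 117 ⇒ C_{117}.
spec(A) ≈ [2.0, 1.997, 1.988, 1.974, 1.954, 1.928, 1.897, 1.86, 1.818, 1.771, 1.718, 1.661, 1.599, 1.532, 1.461, 1.385, 1.306, 1.223, 1.136, 1.046, 0.953, 0.857, 0.759, 0.659, 0.556, 0.453, 0.347, 0.241, 0.134, 0.027, -0.081, -0.188, -0.294, -0.4, -0.505, -0.608, -0.709, -0.809, -0.906, -1.0, -1.092, -1.18, -1.265, -1.346, -1.424, -1.497, -1.566, -1.631, -1.69, -1.745, -1.795, -1.84, -1.879, -1.913, -1.942, -1.965, -1.982, -1.994, -1.999] (distinct, 3 d.p.).
−117·(-2*cos(pi/117)) / ((2)−(-2*cos(pi/117))) = 117*cos(pi/117)/(cos(pi/117) + 1) = ϑ(G).
= 58.4895… (decimal).
α=58, χ(Ḡ)=59; ϑ=117*cos(pi/117)/(cos(pi/117) + 1) lies between (both strict).

117*cos(pi/117)/(cos(pi/117) + 1)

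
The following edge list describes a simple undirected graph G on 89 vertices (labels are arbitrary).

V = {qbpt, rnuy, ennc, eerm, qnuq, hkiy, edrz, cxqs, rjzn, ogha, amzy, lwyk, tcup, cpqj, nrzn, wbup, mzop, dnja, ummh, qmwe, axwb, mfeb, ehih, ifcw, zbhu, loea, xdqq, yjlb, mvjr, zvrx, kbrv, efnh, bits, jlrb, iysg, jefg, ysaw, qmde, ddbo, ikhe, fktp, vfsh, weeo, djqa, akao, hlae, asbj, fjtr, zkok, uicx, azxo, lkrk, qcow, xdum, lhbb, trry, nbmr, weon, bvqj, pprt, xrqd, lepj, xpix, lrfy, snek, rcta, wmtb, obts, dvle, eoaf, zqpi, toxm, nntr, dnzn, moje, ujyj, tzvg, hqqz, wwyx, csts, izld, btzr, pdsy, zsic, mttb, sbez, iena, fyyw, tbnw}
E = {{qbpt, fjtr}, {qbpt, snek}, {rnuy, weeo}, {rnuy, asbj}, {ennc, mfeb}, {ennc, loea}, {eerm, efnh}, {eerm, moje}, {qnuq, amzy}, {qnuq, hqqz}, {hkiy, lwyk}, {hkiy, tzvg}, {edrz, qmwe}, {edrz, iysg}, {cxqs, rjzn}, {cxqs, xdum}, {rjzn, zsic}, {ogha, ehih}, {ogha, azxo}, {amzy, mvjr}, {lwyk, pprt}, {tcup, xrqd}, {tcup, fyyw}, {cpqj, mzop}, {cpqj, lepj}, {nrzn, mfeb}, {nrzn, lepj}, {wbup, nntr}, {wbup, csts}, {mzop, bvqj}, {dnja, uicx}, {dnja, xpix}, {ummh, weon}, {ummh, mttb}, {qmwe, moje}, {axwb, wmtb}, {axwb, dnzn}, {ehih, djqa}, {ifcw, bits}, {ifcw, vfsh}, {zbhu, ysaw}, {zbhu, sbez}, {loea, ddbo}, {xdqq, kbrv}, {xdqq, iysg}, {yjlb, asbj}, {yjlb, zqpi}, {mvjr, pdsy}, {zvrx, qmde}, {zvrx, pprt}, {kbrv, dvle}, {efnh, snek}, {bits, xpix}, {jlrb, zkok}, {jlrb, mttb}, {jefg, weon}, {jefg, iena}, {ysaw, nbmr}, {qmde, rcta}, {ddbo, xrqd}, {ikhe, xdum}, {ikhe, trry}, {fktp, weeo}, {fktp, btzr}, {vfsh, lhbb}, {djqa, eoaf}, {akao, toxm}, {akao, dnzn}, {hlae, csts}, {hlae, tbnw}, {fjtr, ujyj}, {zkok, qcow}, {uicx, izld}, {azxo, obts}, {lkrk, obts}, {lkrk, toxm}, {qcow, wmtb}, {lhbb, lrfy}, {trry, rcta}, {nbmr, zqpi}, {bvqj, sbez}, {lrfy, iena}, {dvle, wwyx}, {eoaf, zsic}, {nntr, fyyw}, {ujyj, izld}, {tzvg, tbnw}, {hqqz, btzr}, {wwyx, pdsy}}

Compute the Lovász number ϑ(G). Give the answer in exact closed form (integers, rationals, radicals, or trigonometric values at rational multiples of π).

N(qnuq) = {amzy, hqqz}, |N(qnuq)| = 2.
Vertex rjzn has 2 neighbors: cxqs, zsic.
deg(lrfy) = 2; N(lrfy) = {lhbb, iena}.
deg(mvjr) = 2; N(mvjr) = {amzy, pdsy}.
G on 89 vertices is 2-regular; this is C_{89}, the 89-cycle.
The 45 distinct eigenvalues: [2.0, 1.99502, 1.9801, 1.95531, 1.92078, 1.87669, 1.82324, 1.76071, 1.68941, 1.60969, 1.52196, 1.42664, 1.32421, 1.21519, 1.10011, 0.97955, 0.85411, 0.72442, 0.59112, 0.45487, 0.31635, 0.17626, 0.0353, -0.10585, -0.24646, -0.38585, -0.52332, -0.65818, -0.78976, -0.9174, -1.04048, -1.15837, -1.27049, -1.37628, -1.47522, -1.5668, -1.65058, -1.72614, -1.79309, -1.85112, -1.89992, -1.93926, -1.96893, -1.9888, -1.99875].
λ_max=2, λ_min=-2*cos(pi/89); ϑ = −89·λ_min/(λ_max−λ_min) = 89*cos(pi/89)/(cos(pi/89) + 1).
= 44.48613532… (decimal).
Lovász sandwich 44 ≤ 89*cos(pi/89)/(cos(pi/89) + 1) ≤ 45: both strict.

89*cos(pi/89)/(cos(pi/89) + 1)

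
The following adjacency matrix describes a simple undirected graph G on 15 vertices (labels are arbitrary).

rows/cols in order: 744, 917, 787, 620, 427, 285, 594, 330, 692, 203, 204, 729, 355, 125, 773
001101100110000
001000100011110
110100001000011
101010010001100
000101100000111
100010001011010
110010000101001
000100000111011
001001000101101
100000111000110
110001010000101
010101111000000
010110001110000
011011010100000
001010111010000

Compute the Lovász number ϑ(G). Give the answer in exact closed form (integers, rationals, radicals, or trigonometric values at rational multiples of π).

5

N(203) = {744, 594, 330, 692, 355, 125}, |N(203)| = 6.
Vertex 620 has 6 neighbors: 744, 787, 427, 330, 729, 355.
Vertex 744 has 6 neighbors: 787, 620, 285, 594, 203, 204.
N(773) = {787, 427, 594, 330, 692, 204}, |N(773)| = 6.
Regular of degree 6 on 15 vertices: Kneser-type, 2-subsets of [6].
The 3 distinct eigenvalues: [6.0, 1.0, -3.0].
Lovász (edge-transitive): ϑ = −15·(-3)/((6)−(-3)) = 5.
Numerically 5.0000.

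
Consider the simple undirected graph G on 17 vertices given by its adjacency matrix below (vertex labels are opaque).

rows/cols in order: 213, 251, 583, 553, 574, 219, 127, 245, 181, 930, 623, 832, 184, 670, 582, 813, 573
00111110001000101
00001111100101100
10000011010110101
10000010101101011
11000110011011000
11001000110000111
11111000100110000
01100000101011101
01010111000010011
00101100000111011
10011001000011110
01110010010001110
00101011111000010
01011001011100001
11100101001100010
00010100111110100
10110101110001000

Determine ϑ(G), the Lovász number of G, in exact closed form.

sqrt(17)

deg(181) = 8; N(181) = {251, 553, 219, 127, 245, 184, 813, 573}.
deg(670) = 8; N(670) = {251, 553, 574, 245, 930, 623, 832, 573}.
N(813) = {553, 219, 181, 930, 623, 832, 184, 582}, |N(813)| = 8.
N(553) = {213, 127, 181, 623, 832, 670, 813, 573}, |N(553)| = 8.
8-regular, N=17; SR(17,8,3,4) — a Paley graph.
A has 3 distinct eigenvalues ≈ [8.0, 1.561553, -2.561553].
With N=17: ϑ(G) = 17·(-(-sqrt(17)/2 - 1/2))/(8−(-sqrt(17)/2 - 1/2)) = sqrt(17).
ϑ(G) ≈ 4.12310563.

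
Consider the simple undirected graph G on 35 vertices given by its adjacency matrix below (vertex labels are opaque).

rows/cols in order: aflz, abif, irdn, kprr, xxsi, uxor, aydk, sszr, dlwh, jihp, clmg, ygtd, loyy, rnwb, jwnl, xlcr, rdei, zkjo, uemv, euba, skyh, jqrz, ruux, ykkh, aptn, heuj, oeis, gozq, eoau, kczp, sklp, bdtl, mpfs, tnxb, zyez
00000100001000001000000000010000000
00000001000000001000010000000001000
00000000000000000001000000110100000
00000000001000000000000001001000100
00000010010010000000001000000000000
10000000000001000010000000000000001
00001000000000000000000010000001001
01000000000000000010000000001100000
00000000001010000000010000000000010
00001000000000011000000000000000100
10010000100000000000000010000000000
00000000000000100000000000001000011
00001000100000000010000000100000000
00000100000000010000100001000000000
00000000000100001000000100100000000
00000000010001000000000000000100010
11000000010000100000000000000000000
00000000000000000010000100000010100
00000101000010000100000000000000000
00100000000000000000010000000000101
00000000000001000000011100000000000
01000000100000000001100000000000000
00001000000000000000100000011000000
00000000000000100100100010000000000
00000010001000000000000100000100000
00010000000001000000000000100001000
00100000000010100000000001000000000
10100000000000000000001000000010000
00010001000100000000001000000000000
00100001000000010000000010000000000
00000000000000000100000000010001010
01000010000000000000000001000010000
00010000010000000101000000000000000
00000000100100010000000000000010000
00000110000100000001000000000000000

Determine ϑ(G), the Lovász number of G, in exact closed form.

15

deg(xlcr) = 4; N(xlcr) = {jihp, rnwb, kczp, tnxb}.
Vertex gozq has 4 neighbors: aflz, irdn, ruux, sklp.
deg(ruux) = 4; N(ruux) = {xxsi, skyh, gozq, eoau}.
N(zyez) = {uxor, aydk, ygtd, euba}, |N(zyez)| = 4.
4-regular, N=35; Kneser K(7,3) on C(7,3)=35 vertices.
The 4 distinct eigenvalues: [4.0, 2.0, -1.0, -3.0].
Lovász: ϑ = −35(-3)/(4+-1*(-3)) = 15.
Numerically 15.00000000.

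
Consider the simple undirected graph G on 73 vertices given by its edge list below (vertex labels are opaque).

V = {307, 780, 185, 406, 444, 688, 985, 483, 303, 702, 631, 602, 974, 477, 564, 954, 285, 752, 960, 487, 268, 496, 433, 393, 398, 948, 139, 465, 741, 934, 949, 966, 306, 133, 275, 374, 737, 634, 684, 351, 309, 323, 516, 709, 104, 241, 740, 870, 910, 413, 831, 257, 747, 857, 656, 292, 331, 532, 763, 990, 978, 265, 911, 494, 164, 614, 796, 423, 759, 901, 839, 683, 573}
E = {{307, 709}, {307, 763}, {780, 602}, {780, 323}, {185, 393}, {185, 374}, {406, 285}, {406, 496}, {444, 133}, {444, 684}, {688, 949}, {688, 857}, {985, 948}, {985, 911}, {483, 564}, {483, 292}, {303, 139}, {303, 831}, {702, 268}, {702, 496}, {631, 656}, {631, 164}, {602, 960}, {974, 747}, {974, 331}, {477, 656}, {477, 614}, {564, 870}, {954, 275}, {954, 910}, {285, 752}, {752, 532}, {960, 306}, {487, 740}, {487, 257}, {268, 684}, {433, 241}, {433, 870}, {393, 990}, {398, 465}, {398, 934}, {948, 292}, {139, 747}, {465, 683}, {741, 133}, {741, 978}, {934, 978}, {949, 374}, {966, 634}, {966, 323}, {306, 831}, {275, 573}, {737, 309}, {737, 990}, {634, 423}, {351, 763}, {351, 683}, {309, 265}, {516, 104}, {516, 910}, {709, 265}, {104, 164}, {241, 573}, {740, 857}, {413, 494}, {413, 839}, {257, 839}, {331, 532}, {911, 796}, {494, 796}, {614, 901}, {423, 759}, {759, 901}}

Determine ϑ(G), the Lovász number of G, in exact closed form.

deg(631) = 2; N(631) = {656, 164}.
deg(974) = 2; N(974) = {747, 331}.
deg(309) = 2; N(309) = {737, 265}.
deg(104) = 2; N(104) = {516, 164}.
G on 73 vertices is 2-regular; the odd cycle C_{73}.
spec(A) ≈ [2.0, 1.9926, 1.97044, 1.9337, 1.88263, 1.81764, 1.73918, 1.64785, 1.54431, 1.42935, 1.3038, 1.1686, 1.02474, 0.8733, 0.7154, 0.55219, 0.3849, 0.21476, 0.04303, -0.12902, -0.30011, -0.46898, -0.63438, -0.79509, -0.9499, -1.09769, -1.23734, -1.36784, -1.48821, -1.59756, -1.69508, -1.78006, -1.85185, -1.90993, -1.95388, -1.98335, -1.99815] (distinct, 5 d.p.).
Lovász (edge-transitive): ϑ = −73·(-2*cos(pi/73))/((2)−(-2*cos(pi/73))) = 73*cos(pi/73)/(cos(pi/73) + 1).
ϑ(G) ≈ 36.48309.
36 ≤ 73*cos(pi/73)/(cos(pi/73) + 1) ≤ 37: both strict.

73*cos(pi/73)/(cos(pi/73) + 1)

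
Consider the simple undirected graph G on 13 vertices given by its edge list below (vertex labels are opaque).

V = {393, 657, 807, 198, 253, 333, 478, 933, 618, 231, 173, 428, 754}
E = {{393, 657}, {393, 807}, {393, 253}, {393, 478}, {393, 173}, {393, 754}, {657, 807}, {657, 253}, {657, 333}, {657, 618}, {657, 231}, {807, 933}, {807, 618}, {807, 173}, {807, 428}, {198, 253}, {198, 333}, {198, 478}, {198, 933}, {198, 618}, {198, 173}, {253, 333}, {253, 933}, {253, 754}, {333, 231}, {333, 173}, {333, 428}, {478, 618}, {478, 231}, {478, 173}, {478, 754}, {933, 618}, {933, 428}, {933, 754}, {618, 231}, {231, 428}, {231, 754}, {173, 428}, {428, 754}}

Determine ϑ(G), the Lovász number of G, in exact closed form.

deg(754) = 6; N(754) = {393, 253, 478, 933, 231, 428}.
deg(198) = 6; N(198) = {253, 333, 478, 933, 618, 173}.
N(807) = {393, 657, 933, 618, 173, 428}, |N(807)| = 6.
deg(173) = 6; N(173) = {393, 807, 198, 333, 478, 428}.
deg(v) = 6 for all v (|V|=13); Paley(13): SR with (k,λ,μ)=(6,2,3).
A has 3 distinct eigenvalues ≈ [6.0, 1.303, -2.303].
Lovász: ϑ = −13(-sqrt(13)/2 - 1/2)/(6+-(-sqrt(13)/2 - 1/2)) = sqrt(13).
Numerically 3.6056.

sqrt(13)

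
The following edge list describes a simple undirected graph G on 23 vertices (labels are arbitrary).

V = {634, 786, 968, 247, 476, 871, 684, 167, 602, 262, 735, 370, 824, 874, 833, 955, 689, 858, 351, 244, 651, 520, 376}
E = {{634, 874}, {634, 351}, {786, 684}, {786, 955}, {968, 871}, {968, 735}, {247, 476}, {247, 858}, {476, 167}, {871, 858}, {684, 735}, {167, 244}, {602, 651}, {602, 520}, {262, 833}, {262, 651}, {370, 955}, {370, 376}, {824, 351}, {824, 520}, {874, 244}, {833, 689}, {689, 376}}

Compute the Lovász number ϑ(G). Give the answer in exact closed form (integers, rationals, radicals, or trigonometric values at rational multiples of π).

N(684) = {786, 735}, |N(684)| = 2.
N(520) = {602, 824}, |N(520)| = 2.
deg(735) = 2; N(735) = {968, 684}.
deg(167) = 2; N(167) = {476, 244}.
G on 23 vertices is 2-regular; this is C_{23}, the 23-cycle.
A has 12 distinct eigenvalues ≈ [2.0, 1.925835, 1.708839, 1.365106, 0.92013, 0.406912, -0.136485, -0.669759, -1.153361, -1.551423, -1.834423, -1.981372].
Lovász: ϑ = −23(-2*cos(pi/23))/(2+-(-1)*2*cos(pi/23)) = 23*cos(pi/23)/(cos(pi/23) + 1).
≈ 11.446194 (to 6 d.p.).
Check 11 ≤ 23*cos(pi/23)/(cos(pi/23) + 1) ≤ 12: both strict.

23*cos(pi/23)/(cos(pi/23) + 1)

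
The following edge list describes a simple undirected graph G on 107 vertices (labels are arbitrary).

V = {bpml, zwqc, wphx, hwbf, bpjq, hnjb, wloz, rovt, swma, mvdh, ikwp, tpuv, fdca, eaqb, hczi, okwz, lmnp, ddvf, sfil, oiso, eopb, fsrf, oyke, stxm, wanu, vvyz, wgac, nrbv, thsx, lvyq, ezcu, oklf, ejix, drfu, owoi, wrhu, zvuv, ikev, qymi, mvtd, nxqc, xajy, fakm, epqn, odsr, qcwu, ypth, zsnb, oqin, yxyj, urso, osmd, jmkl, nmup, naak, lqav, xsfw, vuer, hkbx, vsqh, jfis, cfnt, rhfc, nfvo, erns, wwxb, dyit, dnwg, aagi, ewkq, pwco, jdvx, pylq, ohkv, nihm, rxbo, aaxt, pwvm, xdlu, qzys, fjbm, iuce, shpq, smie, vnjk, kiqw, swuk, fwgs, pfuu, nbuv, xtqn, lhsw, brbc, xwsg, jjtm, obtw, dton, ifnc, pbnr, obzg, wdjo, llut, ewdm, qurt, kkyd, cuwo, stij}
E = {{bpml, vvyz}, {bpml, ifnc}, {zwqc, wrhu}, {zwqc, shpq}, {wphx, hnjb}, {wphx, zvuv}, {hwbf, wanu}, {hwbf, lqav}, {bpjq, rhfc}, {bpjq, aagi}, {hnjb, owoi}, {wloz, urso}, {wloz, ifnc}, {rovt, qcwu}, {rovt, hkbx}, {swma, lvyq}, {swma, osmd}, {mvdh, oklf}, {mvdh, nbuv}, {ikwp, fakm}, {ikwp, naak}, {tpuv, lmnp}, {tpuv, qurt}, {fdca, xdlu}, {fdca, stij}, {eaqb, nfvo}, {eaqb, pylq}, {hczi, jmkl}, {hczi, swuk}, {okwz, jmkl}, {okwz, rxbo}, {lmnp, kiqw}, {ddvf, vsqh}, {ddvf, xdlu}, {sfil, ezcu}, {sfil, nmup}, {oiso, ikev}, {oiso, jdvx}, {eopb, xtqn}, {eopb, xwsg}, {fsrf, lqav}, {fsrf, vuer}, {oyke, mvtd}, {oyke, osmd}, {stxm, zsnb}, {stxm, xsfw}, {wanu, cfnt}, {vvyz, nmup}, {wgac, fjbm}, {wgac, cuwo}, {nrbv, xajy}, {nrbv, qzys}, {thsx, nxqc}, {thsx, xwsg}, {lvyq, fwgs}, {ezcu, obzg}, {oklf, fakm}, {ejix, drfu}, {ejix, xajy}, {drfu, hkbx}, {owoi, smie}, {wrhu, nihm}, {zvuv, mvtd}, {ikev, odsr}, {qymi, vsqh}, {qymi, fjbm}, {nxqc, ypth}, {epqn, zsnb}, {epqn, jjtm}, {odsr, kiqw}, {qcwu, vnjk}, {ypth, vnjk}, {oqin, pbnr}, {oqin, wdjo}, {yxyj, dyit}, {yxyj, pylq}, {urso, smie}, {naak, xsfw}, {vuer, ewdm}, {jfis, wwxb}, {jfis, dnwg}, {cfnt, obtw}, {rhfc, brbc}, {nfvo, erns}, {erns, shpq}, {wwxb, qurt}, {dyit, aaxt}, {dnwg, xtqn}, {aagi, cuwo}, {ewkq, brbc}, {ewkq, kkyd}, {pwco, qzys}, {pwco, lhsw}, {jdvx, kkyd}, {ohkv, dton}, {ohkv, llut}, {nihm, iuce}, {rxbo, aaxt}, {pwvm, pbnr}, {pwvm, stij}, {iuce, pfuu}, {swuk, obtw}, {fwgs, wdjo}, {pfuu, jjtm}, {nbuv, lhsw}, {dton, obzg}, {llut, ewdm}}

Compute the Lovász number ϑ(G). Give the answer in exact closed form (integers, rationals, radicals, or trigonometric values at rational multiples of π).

107*cos(pi/107)/(cos(pi/107) + 1)

Vertex qymi has 2 neighbors: vsqh, fjbm.
N(fjbm) = {wgac, qymi}, |N(fjbm)| = 2.
N(sfil) = {ezcu, nmup}, |N(sfil)| = 2.
N(kiqw) = {lmnp, odsr}, |N(kiqw)| = 2.
2-regular, N=107; connected 2-regular on 107 ⇒ C_{107}.
Distinct eigenvalues (to 6 d.p.): [2.0, 1.996553, 1.986223, 1.969046, 1.945082, 1.914413, 1.877144, 1.833404, 1.783344, 1.727137, 1.664975, 1.597075, 1.523668, 1.44501, 1.36137, 1.273037, 1.180316, 1.083526, 0.983001, 0.879087, 0.772143, 0.662537, 0.550647, 0.43686, 0.321566, 0.205163, 0.088054, -0.02936, -0.146672, -0.263478, -0.379376, -0.493966, -0.606854, -0.717649, -0.825971, -0.931446, -1.033709, -1.132409, -1.227206, -1.317772, -1.403795, -1.484979, -1.561044, -1.631728, -1.696787, -1.755997, -1.809154, -1.856074, -1.896596, -1.930579, -1.957908, -1.978487, -1.992247, -1.999138].
ϑ = −N·λ_min/(λ_max−λ_min) = −107·(-2*cos(pi/107))/(2−(-2*cos(pi/107))) = 107*cos(pi/107)/(cos(pi/107) + 1).
Numerically 53.488468.
53 ≤ 107*cos(pi/107)/(cos(pi/107) + 1) ≤ 54: both strict.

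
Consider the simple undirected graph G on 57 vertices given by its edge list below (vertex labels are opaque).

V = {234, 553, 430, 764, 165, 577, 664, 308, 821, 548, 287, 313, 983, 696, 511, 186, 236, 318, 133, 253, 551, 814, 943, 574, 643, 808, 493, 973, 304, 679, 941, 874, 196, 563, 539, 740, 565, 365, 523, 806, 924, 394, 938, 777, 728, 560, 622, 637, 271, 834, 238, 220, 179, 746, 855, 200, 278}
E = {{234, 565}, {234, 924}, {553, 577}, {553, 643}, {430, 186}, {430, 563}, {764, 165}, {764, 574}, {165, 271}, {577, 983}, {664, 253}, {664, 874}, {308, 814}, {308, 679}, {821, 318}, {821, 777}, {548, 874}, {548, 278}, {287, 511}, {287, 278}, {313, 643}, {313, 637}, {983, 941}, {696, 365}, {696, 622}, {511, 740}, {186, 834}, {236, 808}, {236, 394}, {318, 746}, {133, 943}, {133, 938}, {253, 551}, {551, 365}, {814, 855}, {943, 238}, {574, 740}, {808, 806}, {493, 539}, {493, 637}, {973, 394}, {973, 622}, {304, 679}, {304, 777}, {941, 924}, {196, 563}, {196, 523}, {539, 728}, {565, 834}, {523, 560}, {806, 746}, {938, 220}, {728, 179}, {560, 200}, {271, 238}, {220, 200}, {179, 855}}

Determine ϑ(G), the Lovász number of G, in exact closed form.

57*cos(pi/57)/(cos(pi/57) + 1)

N(855) = {814, 179}, |N(855)| = 2.
deg(814) = 2; N(814) = {308, 855}.
deg(430) = 2; N(430) = {186, 563}.
N(271) = {165, 238}, |N(271)| = 2.
G on 57 vertices is 2-regular; a single 57-cycle (edge-transitive).
The 29 distinct eigenvalues: [2.0, 1.98786, 1.95159, 1.89163, 1.80871, 1.70384, 1.57828, 1.43357, 1.27145, 1.0939, 0.90307, 0.70128, 0.49097, 0.27471, 0.05511, -0.16516, -0.38342, -0.59703, -0.80339, -1.0, -1.18447, -1.35456, -1.50821, -1.64356, -1.75895, -1.85299, -1.92454, -1.97272, -1.99696].
Lovász (edge-transitive): ϑ = −57·(-2*cos(pi/57))/((2)−(-2*cos(pi/57))) = 57*cos(pi/57)/(cos(pi/57) + 1).
Numerically 28.4783452.
Check 28 ≤ 57*cos(pi/57)/(cos(pi/57) + 1) ≤ 29: both strict.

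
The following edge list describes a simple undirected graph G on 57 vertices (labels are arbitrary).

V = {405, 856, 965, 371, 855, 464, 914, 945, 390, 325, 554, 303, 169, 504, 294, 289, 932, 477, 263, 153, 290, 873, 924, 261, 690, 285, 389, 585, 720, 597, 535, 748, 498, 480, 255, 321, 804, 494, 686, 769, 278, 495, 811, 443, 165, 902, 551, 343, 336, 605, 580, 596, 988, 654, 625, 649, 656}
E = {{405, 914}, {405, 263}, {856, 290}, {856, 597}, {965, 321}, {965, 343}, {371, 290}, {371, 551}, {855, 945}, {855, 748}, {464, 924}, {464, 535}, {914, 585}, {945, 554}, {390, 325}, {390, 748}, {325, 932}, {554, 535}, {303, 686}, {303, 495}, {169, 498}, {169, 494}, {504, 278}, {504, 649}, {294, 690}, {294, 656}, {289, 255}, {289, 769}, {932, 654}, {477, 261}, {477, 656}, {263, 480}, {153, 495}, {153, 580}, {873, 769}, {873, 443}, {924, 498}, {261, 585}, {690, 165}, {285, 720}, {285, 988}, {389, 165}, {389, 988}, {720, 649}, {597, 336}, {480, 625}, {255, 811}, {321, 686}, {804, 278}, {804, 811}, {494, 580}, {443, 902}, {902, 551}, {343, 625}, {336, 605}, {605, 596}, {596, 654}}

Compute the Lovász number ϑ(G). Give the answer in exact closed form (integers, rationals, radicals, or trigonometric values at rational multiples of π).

N(554) = {945, 535}, |N(554)| = 2.
deg(294) = 2; N(294) = {690, 656}.
deg(769) = 2; N(769) = {289, 873}.
Vertex 902 has 2 neighbors: 443, 551.
2-regular, N=57; connected 2-regular on 57 ⇒ C_{57}.
spec(A) ≈ [2.0, 1.987861, 1.951593, 1.891634, 1.808714, 1.703839, 1.578281, 1.433565, 1.271447, 1.093896, 0.903067, 0.701275, 0.490971, 0.274707, 0.055109, -0.165159, -0.383421, -0.59703, -0.803391, -1.0, -1.184471, -1.354563, -1.508213, -1.643556, -1.758948, -1.852988, -1.924536, -1.972723, -1.996963] (distinct, 6 d.p.).
Lovász: ϑ = −57(-2*cos(pi/57))/(2+-(-1)*2*cos(pi/57)) = 57*cos(pi/57)/(cos(pi/57) + 1).
= 28.4783… (decimal).
Check 28 ≤ 57*cos(pi/57)/(cos(pi/57) + 1) ≤ 29: both strict.

57*cos(pi/57)/(cos(pi/57) + 1)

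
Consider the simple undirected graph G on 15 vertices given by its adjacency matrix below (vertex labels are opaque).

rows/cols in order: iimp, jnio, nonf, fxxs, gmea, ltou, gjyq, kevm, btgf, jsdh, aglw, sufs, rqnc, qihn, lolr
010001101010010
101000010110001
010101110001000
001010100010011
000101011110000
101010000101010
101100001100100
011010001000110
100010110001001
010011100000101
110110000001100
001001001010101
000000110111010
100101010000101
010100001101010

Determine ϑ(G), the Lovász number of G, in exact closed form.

N(jsdh) = {jnio, gmea, ltou, gjyq, rqnc, lolr}, |N(jsdh)| = 6.
Vertex aglw has 6 neighbors: iimp, jnio, fxxs, gmea, sufs, rqnc.
N(rqnc) = {gjyq, kevm, jsdh, aglw, sufs, qihn}, |N(rqnc)| = 6.
deg(sufs) = 6; N(sufs) = {nonf, ltou, btgf, aglw, rqnc, lolr}.
G on 15 vertices is 6-regular; Kneser-type, 2-subsets of [6].
A has 3 distinct eigenvalues ≈ [6.0, 1.0, -3.0].
ϑ = −N·λ_min/(λ_max−λ_min) = −15·(-3)/(6−(-3)) = 5.
Numerically 5.00000.

5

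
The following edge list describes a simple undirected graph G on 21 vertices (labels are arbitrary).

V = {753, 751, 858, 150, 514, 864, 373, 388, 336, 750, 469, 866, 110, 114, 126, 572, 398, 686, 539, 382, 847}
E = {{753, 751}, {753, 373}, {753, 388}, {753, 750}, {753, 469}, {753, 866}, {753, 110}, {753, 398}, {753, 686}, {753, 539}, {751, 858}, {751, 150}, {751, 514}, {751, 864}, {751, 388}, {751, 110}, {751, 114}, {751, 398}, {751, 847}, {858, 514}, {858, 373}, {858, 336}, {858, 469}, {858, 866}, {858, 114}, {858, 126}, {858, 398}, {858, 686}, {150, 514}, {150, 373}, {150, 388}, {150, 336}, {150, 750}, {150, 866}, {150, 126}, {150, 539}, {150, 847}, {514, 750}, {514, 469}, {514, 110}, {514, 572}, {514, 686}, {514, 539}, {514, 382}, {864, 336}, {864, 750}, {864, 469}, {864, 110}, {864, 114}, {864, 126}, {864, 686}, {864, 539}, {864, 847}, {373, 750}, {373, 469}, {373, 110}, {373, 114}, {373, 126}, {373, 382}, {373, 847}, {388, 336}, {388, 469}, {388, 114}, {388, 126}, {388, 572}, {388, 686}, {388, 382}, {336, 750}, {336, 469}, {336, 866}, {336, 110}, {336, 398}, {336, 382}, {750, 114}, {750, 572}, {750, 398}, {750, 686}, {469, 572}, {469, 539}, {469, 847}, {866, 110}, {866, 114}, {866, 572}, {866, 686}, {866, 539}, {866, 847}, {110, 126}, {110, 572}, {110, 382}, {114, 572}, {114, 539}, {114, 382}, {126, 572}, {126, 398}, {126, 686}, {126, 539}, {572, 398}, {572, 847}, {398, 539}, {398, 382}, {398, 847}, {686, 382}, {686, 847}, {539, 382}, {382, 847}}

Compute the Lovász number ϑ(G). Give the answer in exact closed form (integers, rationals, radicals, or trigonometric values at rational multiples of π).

N(469) = {753, 858, 514, 864, 373, 388, 336, 572, 539, 847}, |N(469)| = 10.
deg(866) = 10; N(866) = {753, 858, 150, 336, 110, 114, 572, 686, 539, 847}.
deg(336) = 10; N(336) = {858, 150, 864, 388, 750, 469, 866, 110, 398, 382}.
deg(150) = 10; N(150) = {751, 514, 373, 388, 336, 750, 866, 126, 539, 847}.
Every vertex has degree 10 (N=21); Kneser-type, 2-subsets of [7].
A has 3 distinct eigenvalues ≈ [10.0, 1.0, -4.0].
With N=21: ϑ(G) = 21·(-1*(-4))/(10−(-4)) = 6.
ϑ(G) ≈ 6.0000.

6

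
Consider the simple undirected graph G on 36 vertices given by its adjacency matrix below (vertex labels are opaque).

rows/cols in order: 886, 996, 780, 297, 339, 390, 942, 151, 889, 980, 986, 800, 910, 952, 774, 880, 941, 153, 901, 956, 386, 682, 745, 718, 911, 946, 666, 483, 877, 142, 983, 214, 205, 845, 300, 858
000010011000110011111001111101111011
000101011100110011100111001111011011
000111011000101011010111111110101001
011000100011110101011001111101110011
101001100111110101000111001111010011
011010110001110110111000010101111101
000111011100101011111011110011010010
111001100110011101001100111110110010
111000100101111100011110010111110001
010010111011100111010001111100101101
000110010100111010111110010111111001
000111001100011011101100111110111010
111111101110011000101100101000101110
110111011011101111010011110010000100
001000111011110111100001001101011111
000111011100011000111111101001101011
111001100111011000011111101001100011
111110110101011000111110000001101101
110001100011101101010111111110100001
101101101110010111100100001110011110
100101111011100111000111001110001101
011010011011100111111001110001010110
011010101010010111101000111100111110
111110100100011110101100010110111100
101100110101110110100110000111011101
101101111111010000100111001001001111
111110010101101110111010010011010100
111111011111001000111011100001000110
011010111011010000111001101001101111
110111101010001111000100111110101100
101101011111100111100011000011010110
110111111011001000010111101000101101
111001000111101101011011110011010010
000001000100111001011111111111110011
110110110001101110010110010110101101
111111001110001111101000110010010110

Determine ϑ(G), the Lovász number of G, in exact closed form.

Vertex 666 has 21 neighbors: 886, 996, 780, 297, 339, 151, 980, 800, 910, 774, 880, 941, 901, 956, 386, 745, 946, 877, 142, 214, 845.
N(986) = {297, 339, 151, 980, 910, 952, 774, 941, 901, 956, 386, 682, 745, 946, 483, 877, 142, 983, 214, 205, 858}, |N(986)| = 21.
Vertex 941 has 21 neighbors: 886, 996, 780, 390, 942, 980, 986, 800, 952, 774, 956, 386, 682, 745, 718, 911, 666, 142, 983, 300, 858.
deg(214) = 21; N(214) = {886, 996, 297, 339, 390, 942, 151, 889, 986, 800, 774, 956, 682, 745, 718, 911, 666, 983, 205, 845, 858}.
Regular of degree 21 on 36 vertices: Kneser-type, 2-subsets of [9].
Distinct eigenvalues (to 5 d.p.): [21.0, 1.0, -6.0].
−36·(-6) / ((21)−(-6)) = 8 = ϑ(G).
≈ 8.0000 (to 4 d.p.).

8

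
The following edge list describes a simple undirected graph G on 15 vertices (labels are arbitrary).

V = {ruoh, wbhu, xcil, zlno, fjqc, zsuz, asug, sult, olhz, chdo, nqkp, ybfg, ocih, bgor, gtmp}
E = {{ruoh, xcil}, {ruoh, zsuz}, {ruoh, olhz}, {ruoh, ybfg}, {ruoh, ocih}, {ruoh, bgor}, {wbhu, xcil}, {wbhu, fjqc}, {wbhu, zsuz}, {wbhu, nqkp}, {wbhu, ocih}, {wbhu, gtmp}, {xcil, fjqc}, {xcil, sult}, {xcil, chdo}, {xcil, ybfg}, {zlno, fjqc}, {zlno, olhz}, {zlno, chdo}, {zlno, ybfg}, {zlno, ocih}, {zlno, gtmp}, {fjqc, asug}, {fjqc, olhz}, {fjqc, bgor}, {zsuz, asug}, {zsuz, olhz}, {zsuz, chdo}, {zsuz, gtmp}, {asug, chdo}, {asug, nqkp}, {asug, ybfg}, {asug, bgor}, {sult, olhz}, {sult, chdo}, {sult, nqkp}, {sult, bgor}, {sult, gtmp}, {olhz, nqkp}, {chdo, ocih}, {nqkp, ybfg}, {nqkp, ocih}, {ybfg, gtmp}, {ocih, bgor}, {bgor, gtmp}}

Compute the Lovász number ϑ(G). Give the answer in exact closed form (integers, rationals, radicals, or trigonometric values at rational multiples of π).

N(nqkp) = {wbhu, asug, sult, olhz, ybfg, ocih}, |N(nqkp)| = 6.
Vertex xcil has 6 neighbors: ruoh, wbhu, fjqc, sult, chdo, ybfg.
Vertex zlno has 6 neighbors: fjqc, olhz, chdo, ybfg, ocih, gtmp.
N(asug) = {fjqc, zsuz, chdo, nqkp, ybfg, bgor}, |N(asug)| = 6.
G on 15 vertices is 6-regular; Kneser K(6,2) on C(6,2)=15 vertices.
The 3 distinct eigenvalues: [6.0, 1.0, -3.0].
With N=15: ϑ(G) = 15·(-1*(-3))/(6−(-3)) = 5.
= 5.00000… (decimal).

5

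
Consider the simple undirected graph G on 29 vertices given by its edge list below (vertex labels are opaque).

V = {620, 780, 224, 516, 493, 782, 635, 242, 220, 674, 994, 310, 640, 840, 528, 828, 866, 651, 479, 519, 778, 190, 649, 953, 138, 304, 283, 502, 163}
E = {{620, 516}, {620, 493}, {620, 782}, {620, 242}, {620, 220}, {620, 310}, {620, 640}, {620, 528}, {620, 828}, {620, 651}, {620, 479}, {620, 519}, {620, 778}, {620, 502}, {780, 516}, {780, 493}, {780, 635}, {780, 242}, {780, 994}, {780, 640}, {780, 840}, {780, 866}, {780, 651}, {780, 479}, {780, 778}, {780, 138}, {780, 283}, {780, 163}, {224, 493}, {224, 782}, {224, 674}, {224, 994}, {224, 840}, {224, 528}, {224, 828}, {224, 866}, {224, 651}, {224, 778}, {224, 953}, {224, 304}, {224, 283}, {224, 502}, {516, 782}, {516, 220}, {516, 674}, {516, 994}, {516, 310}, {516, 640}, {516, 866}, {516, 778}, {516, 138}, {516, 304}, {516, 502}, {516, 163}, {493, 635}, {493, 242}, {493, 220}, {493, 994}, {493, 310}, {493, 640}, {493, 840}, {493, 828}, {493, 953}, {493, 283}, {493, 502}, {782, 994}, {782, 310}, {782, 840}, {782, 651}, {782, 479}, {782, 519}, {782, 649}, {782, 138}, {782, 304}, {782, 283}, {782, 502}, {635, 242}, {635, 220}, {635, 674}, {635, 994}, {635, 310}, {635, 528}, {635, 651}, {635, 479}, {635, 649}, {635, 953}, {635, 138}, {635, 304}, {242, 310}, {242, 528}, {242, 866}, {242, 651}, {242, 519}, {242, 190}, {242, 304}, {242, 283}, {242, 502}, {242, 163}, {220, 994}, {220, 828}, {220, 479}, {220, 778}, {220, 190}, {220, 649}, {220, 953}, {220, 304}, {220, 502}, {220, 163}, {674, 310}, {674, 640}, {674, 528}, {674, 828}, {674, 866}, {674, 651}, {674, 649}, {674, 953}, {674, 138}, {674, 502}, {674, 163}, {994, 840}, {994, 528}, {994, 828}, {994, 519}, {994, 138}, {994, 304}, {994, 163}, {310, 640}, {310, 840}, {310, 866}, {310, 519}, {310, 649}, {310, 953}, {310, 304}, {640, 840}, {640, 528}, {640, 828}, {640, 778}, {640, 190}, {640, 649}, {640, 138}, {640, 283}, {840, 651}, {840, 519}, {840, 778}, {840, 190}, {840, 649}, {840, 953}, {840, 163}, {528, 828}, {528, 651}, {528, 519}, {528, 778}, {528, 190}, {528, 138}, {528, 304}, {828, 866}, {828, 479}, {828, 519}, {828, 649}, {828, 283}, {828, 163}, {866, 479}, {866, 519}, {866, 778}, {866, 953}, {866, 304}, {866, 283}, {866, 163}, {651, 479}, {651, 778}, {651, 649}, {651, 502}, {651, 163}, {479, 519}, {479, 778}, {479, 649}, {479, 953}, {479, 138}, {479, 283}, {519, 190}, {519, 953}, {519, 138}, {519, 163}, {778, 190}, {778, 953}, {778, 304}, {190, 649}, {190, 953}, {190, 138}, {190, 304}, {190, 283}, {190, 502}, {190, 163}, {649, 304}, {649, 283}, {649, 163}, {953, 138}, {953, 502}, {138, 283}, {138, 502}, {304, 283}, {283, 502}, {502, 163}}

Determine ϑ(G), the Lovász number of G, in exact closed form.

N(304) = {224, 516, 782, 635, 242, 220, 994, 310, 528, 866, 778, 190, 649, 283}, |N(304)| = 14.
Vertex 640 has 14 neighbors: 620, 780, 516, 493, 674, 310, 840, 528, 828, 778, 190, 649, 138, 283.
deg(782) = 14; N(782) = {620, 224, 516, 994, 310, 840, 651, 479, 519, 649, 138, 304, 283, 502}.
N(778) = {620, 780, 224, 516, 220, 640, 840, 528, 866, 651, 479, 190, 953, 304}, |N(778)| = 14.
14-regular, N=29; SR(29,14,6,7) — a Paley graph.
A has 3 distinct eigenvalues ≈ [14.0, 2.193, -3.193].
−29·(-sqrt(29)/2 - 1/2) / ((14)−(-sqrt(29)/2 - 1/2)) = sqrt(29) = ϑ(G).
Numerically 5.385164807.

sqrt(29)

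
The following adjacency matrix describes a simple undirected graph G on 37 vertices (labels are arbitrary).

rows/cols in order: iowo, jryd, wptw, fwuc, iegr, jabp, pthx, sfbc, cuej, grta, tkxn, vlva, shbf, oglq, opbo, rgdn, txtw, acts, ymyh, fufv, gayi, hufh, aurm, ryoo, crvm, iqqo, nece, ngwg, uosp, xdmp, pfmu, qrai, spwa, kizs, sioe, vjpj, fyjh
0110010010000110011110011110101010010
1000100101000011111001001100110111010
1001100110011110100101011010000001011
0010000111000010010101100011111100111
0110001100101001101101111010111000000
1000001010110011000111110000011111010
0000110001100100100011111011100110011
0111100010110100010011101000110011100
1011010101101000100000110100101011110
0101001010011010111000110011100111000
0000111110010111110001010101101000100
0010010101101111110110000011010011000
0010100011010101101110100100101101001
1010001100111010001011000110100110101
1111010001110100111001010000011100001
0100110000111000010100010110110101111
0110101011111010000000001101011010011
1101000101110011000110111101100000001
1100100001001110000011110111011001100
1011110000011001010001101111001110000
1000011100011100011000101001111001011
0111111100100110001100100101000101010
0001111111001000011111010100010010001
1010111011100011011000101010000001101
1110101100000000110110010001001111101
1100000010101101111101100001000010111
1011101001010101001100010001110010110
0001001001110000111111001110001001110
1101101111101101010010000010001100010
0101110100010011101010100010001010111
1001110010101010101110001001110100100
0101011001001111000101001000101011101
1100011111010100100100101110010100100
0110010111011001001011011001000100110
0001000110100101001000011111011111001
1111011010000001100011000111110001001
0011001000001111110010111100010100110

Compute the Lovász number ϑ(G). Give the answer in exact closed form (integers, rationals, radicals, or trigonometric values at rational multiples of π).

sqrt(37)

N(acts) = {iowo, jryd, fwuc, sfbc, grta, tkxn, vlva, opbo, rgdn, fufv, gayi, aurm, ryoo, crvm, iqqo, ngwg, uosp, fyjh}, |N(acts)| = 18.
deg(kizs) = 18; N(kizs) = {jryd, wptw, jabp, sfbc, cuej, grta, vlva, shbf, rgdn, ymyh, gayi, hufh, ryoo, crvm, ngwg, qrai, sioe, vjpj}.
Vertex ryoo has 18 neighbors: iowo, wptw, iegr, jabp, pthx, cuej, grta, tkxn, opbo, rgdn, acts, ymyh, aurm, crvm, nece, kizs, sioe, fyjh.
N(opbo) = {iowo, jryd, wptw, fwuc, jabp, grta, tkxn, vlva, oglq, txtw, acts, ymyh, hufh, ryoo, xdmp, pfmu, qrai, fyjh}, |N(opbo)| = 18.
G on 37 vertices is 18-regular; SR(37,18,8,9) — a Paley graph.
The 3 distinct eigenvalues: [18.0, 2.541, -3.541].
−37·(-sqrt(37)/2 - 1/2) / ((18)−(-sqrt(37)/2 - 1/2)) = sqrt(37) = ϑ(G).
Numerically 6.082763.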